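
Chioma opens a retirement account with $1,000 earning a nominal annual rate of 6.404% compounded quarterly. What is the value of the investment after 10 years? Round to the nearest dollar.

$1,888

Periodic rate = 6.404%/4 = 0.01601; periods = 4·10 = 40.
A = 1,000·(1 + 0.01601)^40 ≈ 1,000·1.887640554 ≈ 1,887.6406.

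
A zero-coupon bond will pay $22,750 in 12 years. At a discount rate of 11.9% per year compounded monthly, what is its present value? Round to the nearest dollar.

$5,494

Growth factor = (1 + 0.119/12)^144 ≈ 4.1411186828.
P = 22,750/4.1411186828 ≈ 5,493.6846.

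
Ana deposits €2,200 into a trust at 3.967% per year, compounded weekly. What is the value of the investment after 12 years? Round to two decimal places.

Periodic rate = 3.967%/52 = 0.000762885; periods = 52·12 = 624.
A = 2,200·(1 + 0.03967/52)^624 ≈ 2,200·1.609395287 ≈ 3,540.6696.

€3,540.67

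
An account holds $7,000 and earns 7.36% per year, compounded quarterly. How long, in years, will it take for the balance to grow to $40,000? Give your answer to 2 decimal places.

(1 + 0.0184)^(4t) = 40,000/7,000 = 5.7143.
4t·ln(1 + 0.0184) = ln(5.7143); 4t = 1.743/0.0182328 ≈ 95.5954.
t ≈ 23.8989 years.

23.90 years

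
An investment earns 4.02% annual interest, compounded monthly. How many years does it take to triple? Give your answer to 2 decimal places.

27.37 years

(1 + 0.00335)^(12t) = 3.
12t = ln 3 / ln(1 + 0.00335) ≈ 1.0986/0.0033444 ≈ 328.4930.
t ≈ 27.3744.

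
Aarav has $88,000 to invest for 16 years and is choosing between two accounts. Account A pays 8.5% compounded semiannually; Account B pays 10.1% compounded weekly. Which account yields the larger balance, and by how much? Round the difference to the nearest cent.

Account B, by $108,840.71

A: (1 + 0.0425)^32 ≈ 3.78820991701, so 88,000 × 3.78820991701 ≈ 333,362.4727.
B: (1 + 0.101/52)^832 ≈ 5.02503613307, so 88,000 × 5.02503613307 ≈ 442,203.1797.
Difference ≈ 108,840.7070 in favor of B.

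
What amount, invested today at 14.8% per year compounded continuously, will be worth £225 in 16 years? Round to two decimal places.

£21.08

P = A·e^(−rt) = 225·e^(−2.368).
e^(−2.368) ≈ 0.0936678748, so P ≈ 21.0753.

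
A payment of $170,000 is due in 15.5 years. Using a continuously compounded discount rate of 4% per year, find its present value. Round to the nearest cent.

$91,450.55

P = A·e^(−rt) = 170,000·e^(−0.62).
e^(−0.62) ≈ 0.537944437595, so P ≈ 91,450.5544.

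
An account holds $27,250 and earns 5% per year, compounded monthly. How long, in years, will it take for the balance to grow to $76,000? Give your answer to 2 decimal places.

20.56 years

We need (1 + 0.00416667)^(12t) = 2.789, so 12t = ln 2.789 / ln 1.004167 ≈ 246.6756.
t ≈ 246.6756/12 = 20.5563 years.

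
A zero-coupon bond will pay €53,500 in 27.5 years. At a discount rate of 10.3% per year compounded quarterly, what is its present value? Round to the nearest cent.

Periodic rate = 10.3%/4 = 0.02575; 110 periods.
P = 53,500/(1 + 0.02575)^110 ≈ 53,500/16.389579842 ≈ 3,264.2692.

€3,264.27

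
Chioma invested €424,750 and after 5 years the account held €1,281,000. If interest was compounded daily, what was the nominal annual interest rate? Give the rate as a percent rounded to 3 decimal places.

22.085%

(1 + r/365)^1825 = 1,281,000/424,750 = 3.01589.
1 + r/365 = 3.01589^(1/1825) ≈ 1.000605, so r/365 ≈ 0.000605057.
r ≈ 365·0.000605057 = 22.08459%.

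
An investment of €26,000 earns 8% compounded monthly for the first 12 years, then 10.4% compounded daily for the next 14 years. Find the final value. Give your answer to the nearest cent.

€290,238.59

Phase 1: 26,000·(1 + 0.08/12)^144 ≈ 67,688.1203.
Phase 2: 67,688.1203·(1 + 0.104/365)^5110 ≈ 290,238.5871.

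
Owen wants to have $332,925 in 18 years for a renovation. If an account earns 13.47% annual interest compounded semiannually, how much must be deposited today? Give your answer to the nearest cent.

Growth factor = (1 + 0.06735)^36 ≈ 10.4483270731.
P = 332,925/10.4483270731 ≈ 31,863.9527.

$31,863.95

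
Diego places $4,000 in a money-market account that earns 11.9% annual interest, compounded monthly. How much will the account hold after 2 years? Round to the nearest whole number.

Periodic rate = 11.9%/12 = 0.00991667; periods = 12·2 = 24.
A = 4,000·(1 + 0.119/12)^24 ≈ 4,000·1.267222707 ≈ 5,068.8908.

$5,069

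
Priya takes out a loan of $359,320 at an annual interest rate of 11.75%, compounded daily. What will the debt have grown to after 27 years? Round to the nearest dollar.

Periodic rate = 11.75%/365 = 0.000321918; periods = 365·27 = 9855.
A = 359,320·(1 + 0.1175/365)^9855 ≈ 359,320·23.85489571744 ≈ 8,571,541.1292.

$8,571,541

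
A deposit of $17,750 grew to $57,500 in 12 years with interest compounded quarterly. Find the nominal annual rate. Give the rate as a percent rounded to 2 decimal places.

The 48-period growth factor is 57,500/17,750 = 3.23944.
r/4 = 3.23944^(1/48) − 1 ≈ 0.0247898, so r ≈ 4·0.0247898 = 9.91591%.

9.92%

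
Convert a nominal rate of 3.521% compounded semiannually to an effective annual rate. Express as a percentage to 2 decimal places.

EAR = (1 + 3.521%/2)^2 − 1 = (1 + 0.017605)^2 − 1.
(1 + 0.017605)^2 ≈ 1.03552, so EAR ≈ 3.55199%.

3.55%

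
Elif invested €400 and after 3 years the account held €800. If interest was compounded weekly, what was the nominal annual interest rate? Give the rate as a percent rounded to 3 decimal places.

(1 + r/52)^156 = 800/400 = 2.
1 + r/52 = 2^(1/156) ≈ 1.004453, so r/52 ≈ 0.00445314.
r ≈ 52·0.00445314 = 23.15631%.

23.156%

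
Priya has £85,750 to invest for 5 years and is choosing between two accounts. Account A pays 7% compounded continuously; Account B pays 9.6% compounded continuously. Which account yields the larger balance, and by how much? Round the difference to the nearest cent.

Account A growth factor: e^(0.07·5) = e^0.35 ≈ 1.41906754859; balance ≈ 121,685.0423.
Account B growth factor: e^(0.096·5) = e^0.48 ≈ 1.61607440219; balance ≈ 138,578.3800.
Account B is larger by 16,893.3377.

Account B, by £16,893.34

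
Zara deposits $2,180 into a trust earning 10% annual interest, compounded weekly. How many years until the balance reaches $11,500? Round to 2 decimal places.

16.65 years

We need (1 + 0.00192308)^(52t) = 5.2752, so 52t = ln 5.2752 / ln 1.001923 ≈ 865.6028.
t ≈ 865.6028/52 = 16.6462 years.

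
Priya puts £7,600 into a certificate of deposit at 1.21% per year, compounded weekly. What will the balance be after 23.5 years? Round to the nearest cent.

£10,099.29

Growth factor = (1 + 0.0121/52)^1222 ≈ 1.3288540072.
A ≈ 7,600 × 1.3288540072 ≈ 10,099.2905.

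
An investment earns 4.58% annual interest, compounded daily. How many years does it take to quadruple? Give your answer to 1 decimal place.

30.3 years

(1 + 0.000125479)^(365t) = 4.
365t = ln 4 / ln(1 + 0.000125479) ≈ 1.3863/0.000125472 ≈ 11048.6722.
t ≈ 30.2703.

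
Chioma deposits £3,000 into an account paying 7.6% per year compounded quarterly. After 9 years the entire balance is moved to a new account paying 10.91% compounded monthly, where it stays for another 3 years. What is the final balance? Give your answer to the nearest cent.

£8,182.65

Phase 1: 3,000·(1 + 0.019)^36 ≈ 5,907.3388.
Phase 2: 5,907.3388·(1 + 0.1091/12)^36 ≈ 8,182.6540.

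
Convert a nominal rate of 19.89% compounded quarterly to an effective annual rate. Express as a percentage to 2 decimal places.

One year is 4 periods at 0.049725 each: (1 + 0.049725)^4 ≈ 1.214233.
EAR = 1.214233 − 1 ≈ 21.42334%.

21.42%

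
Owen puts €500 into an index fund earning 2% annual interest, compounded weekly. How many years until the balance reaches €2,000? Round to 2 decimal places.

69.33 years

We need (1 + 0.000384615)^(52t) = 4, so 52t = ln 4 / ln 1.000385 ≈ 3605.0584.
t ≈ 3605.0584/52 = 69.3280 years.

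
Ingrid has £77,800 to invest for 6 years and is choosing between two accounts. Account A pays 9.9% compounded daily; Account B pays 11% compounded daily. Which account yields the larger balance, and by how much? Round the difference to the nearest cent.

A: (1 + 0.099/365)^2190 ≈ 1.81107294764, so 77,800 × 1.81107294764 ≈ 140,901.4753.
B: (1 + 0.11/365)^2190 ≈ 1.93459996354, so 77,800 × 1.93459996354 ≈ 150,511.8772.
Difference ≈ 9,610.4018 in favor of B.

Account B, by £9,610.40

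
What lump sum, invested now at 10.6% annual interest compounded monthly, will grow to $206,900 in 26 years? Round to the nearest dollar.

$13,308

Periodic rate = 10.6%/12 = 0.00883333; 312 periods.
P = 206,900/(1 + 0.106/12)^312 ≈ 206,900/15.5474848044 ≈ 13,307.6187.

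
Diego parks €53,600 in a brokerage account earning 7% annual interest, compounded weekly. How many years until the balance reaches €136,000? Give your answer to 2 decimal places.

13.31 years

We need (1 + 0.00134615)^(52t) = 2.5373, so 52t = ln 2.5373 / ln 1.001346 ≈ 692.1441.
t ≈ 692.1441/52 = 13.3105 years.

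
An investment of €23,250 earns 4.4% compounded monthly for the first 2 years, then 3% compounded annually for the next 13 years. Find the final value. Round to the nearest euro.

Phase 1: 23,250·(1 + 0.044/12)^24 ≈ 25,384.6381.
Phase 2: 25,384.6381·(1 + 0.03)^13 ≈ 37,278.1969.

€37,278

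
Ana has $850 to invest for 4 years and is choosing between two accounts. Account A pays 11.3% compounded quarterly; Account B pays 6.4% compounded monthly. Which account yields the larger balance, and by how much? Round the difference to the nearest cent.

Account A growth factor: (1 + 0.02825)^16 ≈ 1.561634845; balance ≈ 1,327.3896.
Account B growth factor: (1 + 0.064/12)^48 ≈ 1.290874313; balance ≈ 1,097.2432.
Account A is larger by 230.1465.

Account A, by $230.15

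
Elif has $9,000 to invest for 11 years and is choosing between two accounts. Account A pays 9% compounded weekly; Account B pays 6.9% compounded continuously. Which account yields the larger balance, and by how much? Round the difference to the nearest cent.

Account A, by $4,975.14

A: (1 + 0.09/52)^572 ≈ 2.688932451, so 9,000 × 2.688932451 ≈ 24,200.3921.
B: e^(0.069·11) = e^0.759 ≈ 2.1361390131, so 9,000 × 2.1361390131 ≈ 19,225.2511.
Difference ≈ 4,975.1409 in favor of A.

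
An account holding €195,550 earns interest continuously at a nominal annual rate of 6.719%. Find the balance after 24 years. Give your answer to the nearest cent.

A = P·e^(rt) = 195,550·e^(0.06719·24) = 195,550·e^1.61256.
e^1.61256 ≈ 5.01563483179, so A ≈ 980,807.3914.

€980,807.39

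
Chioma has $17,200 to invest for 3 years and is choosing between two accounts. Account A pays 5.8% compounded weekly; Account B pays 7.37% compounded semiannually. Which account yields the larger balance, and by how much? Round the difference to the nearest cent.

Account B, by $903.99

A: (1 + 0.058/52)^156 ≈ 1.1899401761, so 17,200 × 1.1899401761 ≈ 20,466.9710.
B: (1 + 0.03685)^6 ≈ 1.2424976959, so 17,200 × 1.2424976959 ≈ 21,370.9604.
Difference ≈ 903.9893 in favor of B.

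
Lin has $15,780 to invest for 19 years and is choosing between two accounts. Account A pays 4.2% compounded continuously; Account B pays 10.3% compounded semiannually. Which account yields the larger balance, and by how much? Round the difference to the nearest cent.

Account B, by $71,331.02

Account A growth factor: e^(0.042·19) = e^0.798 ≈ 2.2210942948; balance ≈ 35,048.8680.
Account B growth factor: (1 + 0.0515)^38 ≈ 6.74143772239; balance ≈ 106,379.8873.
Account B is larger by 71,331.0193.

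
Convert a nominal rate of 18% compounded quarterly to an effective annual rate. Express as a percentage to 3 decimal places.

One year is 4 periods at 0.045 each: (1 + 0.045)^4 ≈ 1.192519.
EAR = 1.192519 − 1 ≈ 19.25186%.

19.252%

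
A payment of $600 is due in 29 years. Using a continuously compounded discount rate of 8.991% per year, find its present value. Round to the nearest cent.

P = A·e^(−rt) = 600·e^(−2.60739).
e^(−2.60739) ≈ 0.0737267196, so P ≈ 44.2360.

$44.24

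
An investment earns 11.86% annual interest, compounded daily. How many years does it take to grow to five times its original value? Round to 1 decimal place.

(1 + 0.000324932)^(365t) = 5.
365t = ln 5 / ln(1 + 0.000324932) ≈ 1.6094/0.000324879 ≈ 4953.9652.
t ≈ 13.5725.

13.6 years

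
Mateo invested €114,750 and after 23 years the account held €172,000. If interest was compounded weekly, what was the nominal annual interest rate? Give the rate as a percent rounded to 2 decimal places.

The 1196-period growth factor is 172,000/114,750 = 1.49891.
r/52 = 1.49891^(1/1196) − 1 ≈ 0.000338467, so r ≈ 52·0.000338467 = 1.76003%.

1.76%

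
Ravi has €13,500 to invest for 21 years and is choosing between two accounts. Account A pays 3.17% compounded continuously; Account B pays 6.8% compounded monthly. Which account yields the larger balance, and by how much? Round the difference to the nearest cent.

Account A growth factor: e^(0.0317·21) = e^0.6657 ≈ 1.9458521412; balance ≈ 26,269.0039.
Account B growth factor: (1 + 0.068/12)^252 ≈ 4.1535742151; balance ≈ 56,073.2519.
Account B is larger by 29,804.2480.

Account B, by €29,804.25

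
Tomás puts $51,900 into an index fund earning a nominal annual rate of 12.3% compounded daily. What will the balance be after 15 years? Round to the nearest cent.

$328,326.32

Growth factor = (1 + 0.123/365)^5475 ≈ 6.32613332233.
A ≈ 51,900 × 6.32613332233 ≈ 328,326.3194.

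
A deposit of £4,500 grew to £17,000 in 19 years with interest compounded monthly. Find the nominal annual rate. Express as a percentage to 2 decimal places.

The 228-period growth factor is 17,000/4,500 = 3.77778.
r/12 = 3.77778^(1/228) − 1 ≈ 0.00584657, so r ≈ 12·0.00584657 = 7.01588%.

7.02%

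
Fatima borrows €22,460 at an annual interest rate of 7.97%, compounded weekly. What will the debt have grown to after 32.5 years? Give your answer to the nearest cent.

Growth factor = (1 + 0.0797/52)^1690 ≈ 13.3066910853.
A ≈ 22,460 × 13.3066910853 ≈ 298,868.2818.

€298,868.28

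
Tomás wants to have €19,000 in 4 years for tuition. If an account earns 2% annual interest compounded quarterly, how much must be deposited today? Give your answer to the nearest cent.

Growth factor = (1 + 0.005)^16 ≈ 1.0830711513.
P = 19,000/1.0830711513 ≈ 17,542.7071.

€17,542.71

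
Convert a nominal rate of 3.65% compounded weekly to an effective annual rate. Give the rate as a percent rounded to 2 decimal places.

EAR = (1 + 3.65%/52)^52 − 1 = (1 + 0.000701923)^52 − 1.
(1 + 0.000701923)^52 ≈ 1.037161, so EAR ≈ 3.71610%.

3.72%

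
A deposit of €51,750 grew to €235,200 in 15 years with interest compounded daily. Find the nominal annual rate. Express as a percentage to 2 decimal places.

The 5475-period growth factor is 235,200/51,750 = 4.54493.
r/365 = 4.54493^(1/5475) − 1 ≈ 0.00027657, so r ≈ 365·0.00027657 = 10.09481%.

10.09%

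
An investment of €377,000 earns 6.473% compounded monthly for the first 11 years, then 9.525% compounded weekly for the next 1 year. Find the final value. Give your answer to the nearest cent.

Phase 1: 377,000·(1 + 0.06473/12)^132 ≈ 766,904.0236.
Phase 2: 766,904.0236·(1 + 0.09525/52)^52 ≈ 843,470.1656.

€843,470.17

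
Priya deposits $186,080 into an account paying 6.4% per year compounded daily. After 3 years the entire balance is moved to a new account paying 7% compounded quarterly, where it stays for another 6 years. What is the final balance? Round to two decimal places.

After 3 years at 6.4%: 186,080 × 1.21165012362 ≈ 225,463.8550.
Then 6 years at 7%: 225,463.8550 × 1.51644278639 ≈ 341,903.0365.

$341,903.04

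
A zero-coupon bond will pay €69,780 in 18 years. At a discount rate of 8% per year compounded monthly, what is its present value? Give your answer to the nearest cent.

€16,612.01

Periodic rate = 8%/12 = 0.00666667; 216 periods.
P = 69,780/(1 + 0.08/12)^216 ≈ 69,780/4.2005741874 ≈ 16,612.0147.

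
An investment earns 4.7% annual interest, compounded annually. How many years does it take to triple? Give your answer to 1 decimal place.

23.9 years

(1 + 0.047)^t = 3.
t = ln 3 / ln(1 + 0.047) ≈ 1.0986/0.0459289 ≈ 23.9198.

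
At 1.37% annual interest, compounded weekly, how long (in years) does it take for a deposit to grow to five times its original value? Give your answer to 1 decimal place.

(1 + 0.000263462)^(52t) = 5.
52t = ln 5 / ln(1 + 0.000263462) ≈ 1.6094/0.000263427 ≈ 6109.6201.
t ≈ 117.4927.

117.5 years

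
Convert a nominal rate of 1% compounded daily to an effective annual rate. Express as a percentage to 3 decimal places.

EAR = (1 + 1%/365)^365 − 1 = (1 + 0.0000273973)^365 − 1.
(1 + 0.0000273973)^365 ≈ 1.01005, so EAR ≈ 1.00500%.

1.005%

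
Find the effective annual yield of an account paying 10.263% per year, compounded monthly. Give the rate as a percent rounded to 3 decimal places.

One year is 12 periods at 0.0085525 each: (1 + 0.0085525)^12 ≈ 1.107598.
EAR = 1.107598 − 1 ≈ 10.75979%.

10.760%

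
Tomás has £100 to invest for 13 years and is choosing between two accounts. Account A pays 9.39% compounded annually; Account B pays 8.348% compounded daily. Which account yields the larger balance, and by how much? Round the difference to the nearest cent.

Account A growth factor: (1 + 0.0939)^13 ≈ 3.21150861; balance ≈ 321.1509.
Account B growth factor: (1 + 0.08348/365)^4745 ≈ 2.95978288; balance ≈ 295.9783.
Account A is larger by 25.1726.

Account A, by £25.17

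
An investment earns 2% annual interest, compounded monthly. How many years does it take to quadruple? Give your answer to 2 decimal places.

69.37 years

(1 + 0.00166667)^(12t) = 4.
12t = ln 4 / ln(1 + 0.00166667) ≈ 1.3863/0.00166528 ≈ 832.4696.
t ≈ 69.3725.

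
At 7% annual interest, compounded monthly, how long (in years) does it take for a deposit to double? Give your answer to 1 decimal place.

(1 + 0.00583333)^(12t) = 2.
12t = ln 2 / ln(1 + 0.00583333) ≈ 0.69315/0.00581639 ≈ 119.1715.
t ≈ 9.9310.

9.9 years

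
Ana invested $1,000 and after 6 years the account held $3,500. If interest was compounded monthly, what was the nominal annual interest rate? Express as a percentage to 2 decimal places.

21.06%

The 72-period growth factor is 3,500/1,000 = 3.5.
r/12 = 3.5^(1/72) − 1 ≈ 0.0175517, so r ≈ 12·0.0175517 = 21.06209%.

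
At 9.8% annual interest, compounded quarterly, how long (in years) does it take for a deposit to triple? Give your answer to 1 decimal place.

(1 + 0.0245)^(4t) = 3.
4t = ln 3 / ln(1 + 0.0245) ≈ 1.0986/0.0242047 ≈ 45.3884.
t ≈ 11.3471.

11.3 years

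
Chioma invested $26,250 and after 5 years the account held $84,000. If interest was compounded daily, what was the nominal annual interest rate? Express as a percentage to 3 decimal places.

23.270%

(1 + r/365)^1825 = 84,000/26,250 = 3.2.
1 + r/365 = 3.2^(1/1825) ≈ 1.000638, so r/365 ≈ 0.000637546.
r ≈ 365·0.000637546 = 23.27043%.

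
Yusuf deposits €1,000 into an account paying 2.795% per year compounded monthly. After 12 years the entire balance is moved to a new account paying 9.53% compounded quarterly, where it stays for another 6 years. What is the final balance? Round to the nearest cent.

After 12 years at 2.795%: 1,000 × 1.397954371 ≈ 1,397.9544.
Then 6 years at 9.53%: 1,397.9544 × 1.759614456 ≈ 2,459.8607.

€2,459.86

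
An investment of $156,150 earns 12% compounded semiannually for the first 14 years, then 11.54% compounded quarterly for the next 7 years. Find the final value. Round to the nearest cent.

$1,769,962.03

Phase 1: 156,150·(1 + 0.06)^28 ≈ 798,189.8778.
Phase 2: 798,189.8778·(1 + 0.02885)^28 ≈ 1,769,962.0291.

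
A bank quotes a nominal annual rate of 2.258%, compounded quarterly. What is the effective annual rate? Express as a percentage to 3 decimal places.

One year is 4 periods at 0.005645 each: (1 + 0.005645)^4 ≈ 1.022772.
EAR = 1.022772 − 1 ≈ 2.27719%.

2.277%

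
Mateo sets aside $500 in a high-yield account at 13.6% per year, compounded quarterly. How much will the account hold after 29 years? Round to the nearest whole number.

$24,174

Growth factor = (1 + 0.034)^116 ≈ 48.348443353.
A ≈ 500 × 48.348443353 ≈ 24,174.2217.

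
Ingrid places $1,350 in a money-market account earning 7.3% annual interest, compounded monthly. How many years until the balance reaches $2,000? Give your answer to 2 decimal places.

5.40 years

We need (1 + 0.00608333)^(12t) = 1.4815, so 12t = ln 1.4815 / ln 1.006083 ≈ 64.8061.
t ≈ 64.8061/12 = 5.4005 years.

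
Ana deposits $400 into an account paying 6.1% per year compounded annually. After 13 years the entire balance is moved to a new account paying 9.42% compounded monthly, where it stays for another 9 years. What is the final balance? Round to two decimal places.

$2,009.64

After 13 years at 6.1%: 400 × 2.159235395 ≈ 863.6942.
Then 9 years at 9.42%: 863.6942 × 2.326790145 ≈ 2,009.6351.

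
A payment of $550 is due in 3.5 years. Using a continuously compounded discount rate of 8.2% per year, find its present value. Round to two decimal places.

$412.78

P = A·e^(−rt) = 550·e^(−0.287).
e^(−0.287) ≈ 0.750511729, so P ≈ 412.7815.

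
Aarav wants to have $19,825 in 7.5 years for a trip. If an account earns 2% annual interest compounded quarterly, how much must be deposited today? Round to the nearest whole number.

$17,070

Periodic rate = 2%/4 = 0.005; 30 periods.
P = 19,825/(1 + 0.005)^30 ≈ 19,825/1.1614000829 ≈ 17,069.9144.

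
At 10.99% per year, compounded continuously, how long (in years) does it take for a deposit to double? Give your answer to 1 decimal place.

e^(0.1099t) = 2, so 0.1099t = ln 2 ≈ 0.69315.
t ≈ 0.69315/0.1099 ≈ 6.3071.

6.3 years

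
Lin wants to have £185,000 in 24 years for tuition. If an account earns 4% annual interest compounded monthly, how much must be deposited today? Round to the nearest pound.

£70,948

Growth factor = (1 + 0.04/12)^288 ≈ 2.60753034834.
P = 185,000/2.60753034834 ≈ 70,948.3593.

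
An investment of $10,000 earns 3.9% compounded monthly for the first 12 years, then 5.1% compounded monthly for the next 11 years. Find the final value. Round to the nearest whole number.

$27,928

Phase 1: 10,000·(1 + 0.00325)^144 ≈ 15,955.8612.
Phase 2: 15,955.8612·(1 + 0.00425)^132 ≈ 27,928.2153.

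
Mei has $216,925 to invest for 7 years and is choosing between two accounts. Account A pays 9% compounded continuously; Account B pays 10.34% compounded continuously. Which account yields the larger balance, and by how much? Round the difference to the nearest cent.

Account B, by $40,053.97

Account A growth factor: e^(0.09·7) = e^0.63 ≈ 1.87761057926; balance ≈ 407,300.6749.
Account B growth factor: e^(0.1034·7) = e^0.7238 ≈ 2.06225490866; balance ≈ 447,354.6461.
Account B is larger by 40,053.9712.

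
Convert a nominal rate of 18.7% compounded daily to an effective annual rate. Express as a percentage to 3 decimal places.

20.557%

One year is 365 periods at 0.000512329 each: (1 + 0.000512329)^365 ≈ 1.20557.
EAR = 1.20557 − 1 ≈ 20.55696%.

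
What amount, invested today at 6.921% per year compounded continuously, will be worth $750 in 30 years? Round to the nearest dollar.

P = A·e^(−rt) = 750·e^(−2.0763).
e^(−2.0763) ≈ 0.12539331, so P ≈ 94.0450.

$94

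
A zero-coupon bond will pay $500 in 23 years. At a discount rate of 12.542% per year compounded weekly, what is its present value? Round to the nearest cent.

Periodic rate = 12.542%/52 = 0.00241192; 1196 periods.
P = 500/(1 + 0.12542/52)^1196 ≈ 500/17.8354276 ≈ 28.0341.

$28.03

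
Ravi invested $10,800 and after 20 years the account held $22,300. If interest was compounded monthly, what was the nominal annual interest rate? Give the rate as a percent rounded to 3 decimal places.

(1 + r/12)^240 = 22,300/10,800 = 2.06481.
1 + r/12 = 2.06481^(1/240) ≈ 1.003026, so r/12 ≈ 0.00302557.
r ≈ 12·0.00302557 = 3.63068%.

3.631%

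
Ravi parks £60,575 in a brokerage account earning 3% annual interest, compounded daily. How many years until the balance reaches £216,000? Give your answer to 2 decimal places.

42.38 years

(1 + 0.0000821918)^(365t) = 216,000/60,575 = 3.5658.
365t·ln(1 + 0.0000821918) = ln(3.5658); 365t = 1.2714/8.21884e-05 ≈ 15469.2887.
t ≈ 42.3816 years.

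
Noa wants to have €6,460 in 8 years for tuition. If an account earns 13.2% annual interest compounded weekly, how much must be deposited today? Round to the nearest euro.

€2,250

Growth factor = (1 + 0.132/52)^416 ≈ 2.871004465.
P = 6,460/2.871004465 ≈ 2,250.0836.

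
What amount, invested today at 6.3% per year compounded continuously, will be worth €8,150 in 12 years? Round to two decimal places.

P = A·e^(−rt) = 8,150·e^(−0.756).
e^(−0.756) ≈ 0.469540839, so P ≈ 3,826.7578.

€3,826.76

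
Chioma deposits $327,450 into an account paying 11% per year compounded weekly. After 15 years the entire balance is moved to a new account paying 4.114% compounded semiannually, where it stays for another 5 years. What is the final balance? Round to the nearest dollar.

$2,086,421

After 15 years at 11%: 327,450 × 5.197913343531 ≈ 1,702,056.7243.
Then 5 years at 4.114%: 1,702,056.7243 × 1.225823603434 ≈ 2,086,421.3071.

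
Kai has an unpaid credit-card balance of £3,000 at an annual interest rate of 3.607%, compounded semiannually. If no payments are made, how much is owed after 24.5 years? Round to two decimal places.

£7,202.68

Growth factor = (1 + 0.018035)^49 ≈ 2.400892721.
A ≈ 3,000 × 2.400892721 ≈ 7,202.6782.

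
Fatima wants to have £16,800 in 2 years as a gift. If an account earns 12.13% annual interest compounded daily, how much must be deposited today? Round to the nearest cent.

Growth factor = (1 + 0.1213/365)^730 ≈ 1.2745073317.
P = 16,800/1.2745073317 ≈ 13,181.5640.

£13,181.56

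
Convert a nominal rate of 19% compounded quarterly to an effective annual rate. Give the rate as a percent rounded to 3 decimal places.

One year is 4 periods at 0.0475 each: (1 + 0.0475)^4 ≈ 1.203971.
EAR = 1.203971 − 1 ≈ 20.39713%.

20.397%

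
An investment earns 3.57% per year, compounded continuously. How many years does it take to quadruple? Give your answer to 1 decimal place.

38.8 years

e^(0.0357t) = 4, so 0.0357t = ln 4 ≈ 1.3863.
t ≈ 1.3863/0.0357 ≈ 38.8318.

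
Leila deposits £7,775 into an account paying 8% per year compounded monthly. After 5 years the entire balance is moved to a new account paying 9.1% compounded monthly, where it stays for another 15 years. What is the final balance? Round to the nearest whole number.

Phase 1: 7,775·(1 + 0.08/12)^60 ≈ 11,583.5504.
Phase 2: 11,583.5504·(1 + 0.091/12)^180 ≈ 45,124.9999.

£45,125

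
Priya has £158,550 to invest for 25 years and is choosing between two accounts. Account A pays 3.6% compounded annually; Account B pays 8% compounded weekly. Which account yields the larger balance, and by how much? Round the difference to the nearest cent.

Account A growth factor: (1 + 0.036)^25 ≈ 2.42099495943; balance ≈ 383,848.7508.
Account B growth factor: (1 + 0.08/52)^1300 ≈ 7.377708688209; balance ≈ 1,169,735.7125.
Account B is larger by 785,886.9617.

Account B, by £785,886.96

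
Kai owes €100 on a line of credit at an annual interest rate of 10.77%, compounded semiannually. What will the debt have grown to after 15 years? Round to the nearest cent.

€482.35

Growth factor = (1 + 0.05385)^30 ≈ 4.82351903.
A ≈ 100 × 4.82351903 ≈ 482.3519.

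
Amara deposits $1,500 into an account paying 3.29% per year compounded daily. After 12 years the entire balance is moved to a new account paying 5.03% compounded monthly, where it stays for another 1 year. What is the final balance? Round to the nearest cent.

Phase 1: 1,500·(1 + 0.0329/365)^4380 ≈ 2,226.0914.
Phase 2: 2,226.0914·(1 + 0.0503/12)^12 ≈ 2,340.6816.

$2,340.68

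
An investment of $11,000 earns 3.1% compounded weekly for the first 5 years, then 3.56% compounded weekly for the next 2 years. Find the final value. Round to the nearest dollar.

$13,791

Phase 1: 11,000·(1 + 0.031/52)^260 ≈ 12,843.6444.
Phase 2: 12,843.6444·(1 + 0.0356/52)^104 ≈ 13,791.1175.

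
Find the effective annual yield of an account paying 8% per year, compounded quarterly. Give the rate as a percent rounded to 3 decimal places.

One year is 4 periods at 0.02 each: (1 + 0.02)^4 ≈ 1.082432.
EAR = 1.082432 − 1 ≈ 8.24322%.

8.243%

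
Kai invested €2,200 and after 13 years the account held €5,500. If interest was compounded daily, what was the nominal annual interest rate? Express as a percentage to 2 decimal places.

7.05%

(1 + r/365)^4745 = 5,500/2,200 = 2.5.
1 + r/365 = 2.5^(1/4745) ≈ 1.000193, so r/365 ≈ 0.000193125.
r ≈ 365·0.000193125 = 7.04907%.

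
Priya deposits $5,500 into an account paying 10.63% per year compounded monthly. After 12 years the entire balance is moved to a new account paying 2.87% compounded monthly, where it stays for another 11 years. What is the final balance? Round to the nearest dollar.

$26,844

After 12 years at 10.63%: 5,500 × 3.5607930979 ≈ 19,584.3620.
Then 11 years at 2.87%: 19,584.3620 × 1.3707020808 ≈ 26,844.3258.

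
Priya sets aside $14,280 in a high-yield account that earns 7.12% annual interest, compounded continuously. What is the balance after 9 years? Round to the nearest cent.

A = P·e^(rt) = 14,280·e^(0.0712·9) = 14,280·e^0.6408.
e^0.6408 ≈ 1.897998671, so A ≈ 27,103.4210.

$27,103.42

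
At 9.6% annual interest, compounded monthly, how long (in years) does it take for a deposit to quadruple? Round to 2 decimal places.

(1 + 0.008)^(12t) = 4.
12t = ln 4 / ln(1 + 0.008) ≈ 1.3863/0.00796817 ≈ 173.9790.
t ≈ 14.4983.

14.50 years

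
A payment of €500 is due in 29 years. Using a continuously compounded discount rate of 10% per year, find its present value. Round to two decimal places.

€27.51

P = A·e^(−rt) = 500·e^(−2.9).
e^(−2.9) ≈ 0.0550232201, so P ≈ 27.5116.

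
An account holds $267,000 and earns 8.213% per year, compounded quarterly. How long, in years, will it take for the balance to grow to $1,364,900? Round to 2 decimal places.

20.07 years

(1 + 0.0205325)^(4t) = 1,364,900/267,000 = 5.112.
4t·ln(1 + 0.0205325) = ln(5.112); 4t = 1.6316/0.0203245 ≈ 80.2767.
t ≈ 20.0692 years.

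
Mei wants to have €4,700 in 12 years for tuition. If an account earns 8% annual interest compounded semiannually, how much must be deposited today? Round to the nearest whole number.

Periodic rate = 8%/2 = 0.04; 24 periods.
P = 4,700/(1 + 0.04)^24 ≈ 4,700/2.563304165 ≈ 1,833.5709.

€1,834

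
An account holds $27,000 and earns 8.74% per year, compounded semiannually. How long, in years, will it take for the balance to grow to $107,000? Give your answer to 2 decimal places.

16.10 years

We need (1 + 0.0437)^(2t) = 3.963, so 2t = ln 3.963 / ln 1.0437 ≈ 32.1937.
t ≈ 32.1937/2 = 16.0969 years.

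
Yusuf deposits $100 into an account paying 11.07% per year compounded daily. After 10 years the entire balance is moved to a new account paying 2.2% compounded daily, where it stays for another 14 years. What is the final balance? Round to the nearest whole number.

After 10 years at 11.07%: 100 × 3.02476125 ≈ 302.4761.
Then 14 years at 2.2%: 302.4761 × 1.36068836 ≈ 411.5757.

$412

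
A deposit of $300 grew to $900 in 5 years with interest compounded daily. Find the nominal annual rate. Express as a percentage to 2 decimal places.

21.98%

The 1825-period growth factor is 900/300 = 3.
r/365 = 3^(1/1825) − 1 ≈ 0.000602161, so r ≈ 365·0.000602161 = 21.97886%.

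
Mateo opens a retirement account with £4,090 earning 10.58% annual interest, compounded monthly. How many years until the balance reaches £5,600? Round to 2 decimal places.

2.98 years

We need (1 + 0.00881667)^(12t) = 1.3692, so 12t = ln 1.3692 / ln 1.008817 ≈ 35.7964.
t ≈ 35.7964/12 = 2.9830 years.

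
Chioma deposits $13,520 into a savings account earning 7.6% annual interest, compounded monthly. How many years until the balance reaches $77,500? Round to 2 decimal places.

(1 + 0.00633333)^(12t) = 77,500/13,520 = 5.7322.
12t·ln(1 + 0.00633333) = ln(5.7322); 12t = 1.7461/0.00631336 ≈ 276.5734.
t ≈ 23.0478 years.

23.05 years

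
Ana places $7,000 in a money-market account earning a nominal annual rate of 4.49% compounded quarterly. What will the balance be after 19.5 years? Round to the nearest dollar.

$16,720

Growth factor = (1 + 0.011225)^78 ≈ 2.3885164526.
A ≈ 7,000 × 2.3885164526 ≈ 16,719.6152.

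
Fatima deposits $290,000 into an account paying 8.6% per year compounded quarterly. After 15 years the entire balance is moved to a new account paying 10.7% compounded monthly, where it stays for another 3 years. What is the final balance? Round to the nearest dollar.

$1,430,510

After 15 years at 8.6%: 290,000 × 3.583457500231 ≈ 1,039,202.6751.
Then 3 years at 10.7%: 1,039,202.6751 × 1.376545810893 ≈ 1,430,510.0890.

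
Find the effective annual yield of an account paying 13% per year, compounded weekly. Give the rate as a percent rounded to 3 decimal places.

One year is 52 periods at 0.0025 each: (1 + 0.0025)^52 ≈ 1.138644.
EAR = 1.138644 − 1 ≈ 13.86436%.

13.864%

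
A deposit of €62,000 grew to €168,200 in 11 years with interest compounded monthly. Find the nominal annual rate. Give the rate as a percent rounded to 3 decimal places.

9.107%

(1 + r/12)^132 = 168,200/62,000 = 2.7129.
1 + r/12 = 2.7129^(1/132) ≈ 1.007589, so r/12 ≈ 0.00758941.
r ≈ 12·0.00758941 = 9.10729%.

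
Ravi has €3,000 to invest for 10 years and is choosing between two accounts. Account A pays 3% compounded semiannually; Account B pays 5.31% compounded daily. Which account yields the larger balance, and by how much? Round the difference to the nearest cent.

Account B, by €1,061.13

Account A growth factor: (1 + 0.015)^20 ≈ 1.346855007; balance ≈ 4,040.5650.
Account B growth factor: (1 + 0.0531/365)^3650 ≈ 1.700566412; balance ≈ 5,101.6992.
Account B is larger by 1,061.1342.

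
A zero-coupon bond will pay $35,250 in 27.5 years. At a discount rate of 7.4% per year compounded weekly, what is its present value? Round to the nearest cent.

$4,613.16

Growth factor = (1 + 0.074/52)^1430 ≈ 7.6411903154.
P = 35,250/7.6411903154 ≈ 4,613.1556.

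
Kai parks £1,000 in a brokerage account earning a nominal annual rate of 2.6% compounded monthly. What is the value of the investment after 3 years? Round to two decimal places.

Periodic rate = 2.6%/12 = 0.00216667; periods = 12·3 = 36.
A = 1,000·(1 + 0.026/12)^36 ≈ 1,000·1.081031439 ≈ 1,081.0314.

£1,081.03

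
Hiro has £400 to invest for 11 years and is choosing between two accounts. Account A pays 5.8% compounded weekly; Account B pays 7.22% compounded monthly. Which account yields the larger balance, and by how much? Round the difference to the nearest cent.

Account A growth factor: (1 + 0.058/52)^572 ≈ 1.89201889; balance ≈ 756.8076.
Account B growth factor: (1 + 0.0722/12)^132 ≈ 2.20741097; balance ≈ 882.9644.
Account B is larger by 126.1568.

Account B, by £126.16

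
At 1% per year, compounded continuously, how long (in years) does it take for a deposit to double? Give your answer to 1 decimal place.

e^(0.01t) = 2, so 0.01t = ln 2 ≈ 0.69315.
t ≈ 0.69315/0.01 ≈ 69.3147.

69.3 years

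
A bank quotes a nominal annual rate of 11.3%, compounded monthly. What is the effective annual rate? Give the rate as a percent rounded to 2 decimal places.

EAR = (1 + 11.3%/12)^12 − 1 = (1 + 0.00941667)^12 − 1.
(1 + 0.00941667)^12 ≈ 1.11904, so EAR ≈ 11.90401%.

11.90%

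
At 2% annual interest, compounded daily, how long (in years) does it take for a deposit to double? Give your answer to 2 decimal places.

(1 + 0.0000547945)^(365t) = 2.
365t = ln 2 / ln(1 + 0.0000547945) ≈ 0.69315/5.4793e-05 ≈ 12650.2826.
t ≈ 34.6583.

34.66 years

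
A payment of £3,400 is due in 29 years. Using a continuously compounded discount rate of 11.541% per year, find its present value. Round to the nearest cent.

£119.66

P = A·e^(−rt) = 3,400·e^(−3.34689).
e^(−3.34689) ≈ 0.03519363629, so P ≈ 119.6584.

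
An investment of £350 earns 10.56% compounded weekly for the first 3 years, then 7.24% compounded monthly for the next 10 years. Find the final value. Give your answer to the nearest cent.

Phase 1: 350·(1 + 0.1056/52)^156 ≈ 480.3005.
Phase 2: 480.3005·(1 + 0.0724/12)^120 ≈ 988.5474.

£988.55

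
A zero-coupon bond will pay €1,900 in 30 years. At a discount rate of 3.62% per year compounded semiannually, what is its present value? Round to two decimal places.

Periodic rate = 3.62%/2 = 0.0181; 60 periods.
P = 1,900/(1 + 0.0181)^60 ≈ 1,900/2.933771239 ≈ 647.6306.

€647.63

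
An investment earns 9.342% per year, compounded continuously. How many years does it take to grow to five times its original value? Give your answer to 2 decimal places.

17.23 years

e^(0.09342t) = 5, so 0.09342t = ln 5 ≈ 1.6094.
t ≈ 1.6094/0.09342 ≈ 17.2280.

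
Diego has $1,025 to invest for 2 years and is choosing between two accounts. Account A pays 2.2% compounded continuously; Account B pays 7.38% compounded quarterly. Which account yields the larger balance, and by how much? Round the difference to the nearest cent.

A: e^(0.022·2) = e^0.044 ≈ 1.044982355, so 1,025 × 1.044982355 ≈ 1,071.1069.
B: (1 + 0.01845)^8 ≈ 1.157491206, so 1,025 × 1.157491206 ≈ 1,186.4285.
Difference ≈ 115.3216 in favor of B.

Account B, by $115.32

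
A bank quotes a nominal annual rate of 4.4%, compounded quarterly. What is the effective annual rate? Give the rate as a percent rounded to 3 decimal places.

4.473%

One year is 4 periods at 0.011 each: (1 + 0.011)^4 ≈ 1.044731.
EAR = 1.044731 − 1 ≈ 4.47313%.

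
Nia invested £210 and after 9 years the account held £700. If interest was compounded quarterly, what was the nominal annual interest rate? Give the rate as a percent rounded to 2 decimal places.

13.60%

(1 + r/4)^36 = 700/210 = 3.33333.
1 + r/4 = 3.33333^(1/36) ≈ 1.034009, so r/4 ≈ 0.0340092.
r ≈ 4·0.0340092 = 13.60369%.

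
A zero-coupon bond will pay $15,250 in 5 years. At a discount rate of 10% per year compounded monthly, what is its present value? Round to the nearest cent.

Growth factor = (1 + 0.1/12)^60 ≈ 1.6453089348.
P = 15,250/1.6453089348 ≈ 9,268.7760.

$9,268.78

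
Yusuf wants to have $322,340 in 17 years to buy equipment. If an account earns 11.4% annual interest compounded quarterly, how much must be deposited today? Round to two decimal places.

Growth factor = (1 + 0.0285)^68 ≈ 6.75915070995.
P = 322,340/6.75915070995 ≈ 47,689.4234.

$47,689.42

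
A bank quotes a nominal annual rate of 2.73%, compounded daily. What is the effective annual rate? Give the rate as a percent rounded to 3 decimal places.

EAR = (1 + 2.73%/365)^365 − 1 = (1 + 0.0000747945)^365 − 1.
(1 + 0.0000747945)^365 ≈ 1.027675, so EAR ≈ 2.76750%.

2.768%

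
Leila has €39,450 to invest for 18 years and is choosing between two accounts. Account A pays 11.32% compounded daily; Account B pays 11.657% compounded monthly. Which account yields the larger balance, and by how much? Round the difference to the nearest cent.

Account B, by €15,783.67

A: (1 + 0.1132/365)^6570 ≈ 7.66975059386, so 39,450 × 7.66975059386 ≈ 302,571.6609.
B: (1 + 0.11657/12)^216 ≈ 8.06984358623, so 39,450 × 8.06984358623 ≈ 318,355.3295.
Difference ≈ 15,783.6685 in favor of B.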